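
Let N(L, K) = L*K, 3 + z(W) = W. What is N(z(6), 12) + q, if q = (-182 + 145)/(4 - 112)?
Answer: 3925/108 ≈ 36.343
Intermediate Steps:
z(W) = -3 + W
N(L, K) = K*L
q = 37/108 (q = -37/(-108) = -37*(-1/108) = 37/108 ≈ 0.34259)
N(z(6), 12) + q = 12*(-3 + 6) + 37/108 = 12*3 + 37/108 = 36 + 37/108 = 3925/108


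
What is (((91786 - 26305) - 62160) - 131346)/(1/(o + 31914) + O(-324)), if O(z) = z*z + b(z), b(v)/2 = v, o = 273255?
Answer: -39069261225/31837671433 ≈ -1.2271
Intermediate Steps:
b(v) = 2*v
O(z) = z**2 + 2*z (O(z) = z*z + 2*z = z**2 + 2*z)
(((91786 - 26305) - 62160) - 131346)/(1/(o + 31914) + O(-324)) = (((91786 - 26305) - 62160) - 131346)/(1/(273255 + 31914) - 324*(2 - 324)) = ((65481 - 62160) - 131346)/(1/305169 - 324*(-322)) = (3321 - 131346)/(1/305169 + 104328) = -128025/31837671433/305169 = -128025*305169/31837671433 = -39069261225/31837671433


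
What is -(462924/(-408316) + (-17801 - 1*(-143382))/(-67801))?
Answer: 20665860430/6921058279 ≈ 2.9859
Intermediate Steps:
-(462924/(-408316) + (-17801 - 1*(-143382))/(-67801)) = -(462924*(-1/408316) + (-17801 + 143382)*(-1/67801)) = -(-115731/102079 + 125581*(-1/67801)) = -(-115731/102079 - 125581/67801) = -1*(-20665860430/6921058279) = 20665860430/6921058279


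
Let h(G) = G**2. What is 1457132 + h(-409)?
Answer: 1624413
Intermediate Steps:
1457132 + h(-409) = 1457132 + (-409)**2 = 1457132 + 167281 = 1624413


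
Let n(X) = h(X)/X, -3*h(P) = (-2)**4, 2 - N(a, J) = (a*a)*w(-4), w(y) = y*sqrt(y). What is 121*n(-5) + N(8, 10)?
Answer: 1966/15 + 512*I ≈ 131.07 + 512.0*I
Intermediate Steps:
w(y) = y**(3/2)
N(a, J) = 2 + 8*I*a**2 (N(a, J) = 2 - a*a*(-4)**(3/2) = 2 - a**2*(-8*I) = 2 - (-8)*I*a**2 = 2 + 8*I*a**2)
h(P) = -16/3 (h(P) = -1/3*(-2)**4 = -1/3*16 = -16/3)
n(X) = -16/(3*X)
121*n(-5) + N(8, 10) = 121*(-16/3/(-5)) + (2 + 8*I*8**2) = 121*(-16/3*(-1/5)) + (2 + 8*I*64) = 121*(16/15) + (2 + 512*I) = 1936/15 + (2 + 512*I) = 1966/15 + 512*I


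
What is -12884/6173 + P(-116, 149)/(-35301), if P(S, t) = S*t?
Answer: -348123952/217913073 ≈ -1.5975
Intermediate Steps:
-12884/6173 + P(-116, 149)/(-35301) = -12884/6173 - 116*149/(-35301) = -12884*1/6173 - 17284*(-1/35301) = -12884/6173 + 17284/35301 = -348123952/217913073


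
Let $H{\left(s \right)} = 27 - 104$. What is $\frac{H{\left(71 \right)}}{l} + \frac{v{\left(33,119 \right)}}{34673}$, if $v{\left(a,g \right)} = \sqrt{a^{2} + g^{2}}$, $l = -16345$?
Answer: $\frac{11}{2335} + \frac{5 \sqrt{610}}{34673} \approx 0.0082725$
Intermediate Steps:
$H{\left(s \right)} = -77$
$\frac{H{\left(71 \right)}}{l} + \frac{v{\left(33,119 \right)}}{34673} = - \frac{77}{-16345} + \frac{\sqrt{33^{2} + 119^{2}}}{34673} = \left(-77\right) \left(- \frac{1}{16345}\right) + \sqrt{1089 + 14161} \cdot \frac{1}{34673} = \frac{11}{2335} + \sqrt{15250} \cdot \frac{1}{34673} = \frac{11}{2335} + 5 \sqrt{610} \cdot \frac{1}{34673} = \frac{11}{2335} + \frac{5 \sqrt{610}}{34673}$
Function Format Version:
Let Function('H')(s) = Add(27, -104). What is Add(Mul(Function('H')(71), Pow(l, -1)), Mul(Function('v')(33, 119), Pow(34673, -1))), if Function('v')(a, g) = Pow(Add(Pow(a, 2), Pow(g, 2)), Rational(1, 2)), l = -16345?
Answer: Add(Rational(11, 2335), Mul(Rational(5, 34673), Pow(610, Rational(1, 2)))) ≈ 0.0082725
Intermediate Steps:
Function('H')(s) = -77
Add(Mul(Function('H')(71), Pow(l, -1)), Mul(Function('v')(33, 119), Pow(34673, -1))) = Add(Mul(-77, Pow(-16345, -1)), Mul(Pow(Add(Pow(33, 2), Pow(119, 2)), Rational(1, 2)), Pow(34673, -1))) = Add(Mul(-77, Rational(-1, 16345)), Mul(Pow(Add(1089, 14161), Rational(1, 2)), Rational(1, 34673))) = Add(Rational(11, 2335), Mul(Pow(15250, Rational(1, 2)), Rational(1, 34673))) = Add(Rational(11, 2335), Mul(Mul(5, Pow(610, Rational(1, 2))), Rational(1, 34673))) = Add(Rational(11, 2335), Mul(Rational(5, 34673), Pow(610, Rational(1, 2))))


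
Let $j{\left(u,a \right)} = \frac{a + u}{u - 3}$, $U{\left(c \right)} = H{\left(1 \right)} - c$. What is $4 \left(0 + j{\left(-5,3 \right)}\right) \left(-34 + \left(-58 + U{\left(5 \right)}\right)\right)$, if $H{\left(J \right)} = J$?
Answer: $-96$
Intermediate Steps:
$U{\left(c \right)} = 1 - c$
$j{\left(u,a \right)} = \frac{a + u}{-3 + u}$
$4 \left(0 + j{\left(-5,3 \right)}\right) \left(-34 + \left(-58 + U{\left(5 \right)}\right)\right) = 4 \left(0 + \frac{3 - 5}{-3 - 5}\right) \left(-34 + \left(-58 + \left(1 - 5\right)\right)\right) = 4 \left(0 + \frac{1}{-8} \left(-2\right)\right) \left(-34 + \left(-58 + \left(1 - 5\right)\right)\right) = 4 \left(0 - - \frac{1}{4}\right) \left(-34 - 62\right) = 4 \left(0 + \frac{1}{4}\right) \left(-34 - 62\right) = 4 \cdot \frac{1}{4} \left(-96\right) = 1 \left(-96\right) = -96$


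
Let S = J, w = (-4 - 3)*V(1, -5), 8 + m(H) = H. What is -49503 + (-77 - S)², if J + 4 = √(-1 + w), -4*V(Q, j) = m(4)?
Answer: -44182 + 292*I*√2 ≈ -44182.0 + 412.95*I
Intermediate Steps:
m(H) = -8 + H
V(Q, j) = 1 (V(Q, j) = -(-8 + 4)/4 = -¼*(-4) = 1)
w = -7 (w = (-4 - 3)*1 = -7*1 = -7)
J = -4 + 2*I*√2 (J = -4 + √(-1 - 7) = -4 + √(-8) = -4 + 2*I*√2 ≈ -4.0 + 2.8284*I)
S = -4 + 2*I*√2 ≈ -4.0 + 2.8284*I
-49503 + (-77 - S)² = -49503 + (-77 - (-4 + 2*I*√2))² = -49503 + (-77 + (4 - 2*I*√2))² = -49503 + (-73 - 2*I*√2)²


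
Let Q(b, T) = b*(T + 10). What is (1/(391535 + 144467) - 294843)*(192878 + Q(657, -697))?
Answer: 40849416449256485/536002 ≈ 7.6211e+10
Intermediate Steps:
Q(b, T) = b*(10 + T)
(1/(391535 + 144467) - 294843)*(192878 + Q(657, -697)) = (1/(391535 + 144467) - 294843)*(192878 + 657*(10 - 697)) = (1/536002 - 294843)*(192878 + 657*(-687)) = (1/536002 - 294843)*(192878 - 451359) = -158036437685/536002*(-258481) = 40849416449256485/536002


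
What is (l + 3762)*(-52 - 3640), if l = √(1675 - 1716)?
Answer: -13889304 - 3692*I*√41 ≈ -1.3889e+7 - 23640.0*I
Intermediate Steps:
l = I*√41 (l = √(-41) = I*√41 ≈ 6.4031*I)
(l + 3762)*(-52 - 3640) = (I*√41 + 3762)*(-52 - 3640) = (3762 + I*√41)*(-3692) = -13889304 - 3692*I*√41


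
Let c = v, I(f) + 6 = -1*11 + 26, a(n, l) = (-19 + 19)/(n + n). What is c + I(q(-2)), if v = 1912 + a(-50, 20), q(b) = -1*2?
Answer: 1921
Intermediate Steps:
q(b) = -2
a(n, l) = 0 (a(n, l) = 0/((2*n)) = 0*(1/(2*n)) = 0)
I(f) = 9 (I(f) = -6 + (-1*11 + 26) = -6 + (-11 + 26) = -6 + 15 = 9)
v = 1912 (v = 1912 + 0 = 1912)
c = 1912
c + I(q(-2)) = 1912 + 9 = 1921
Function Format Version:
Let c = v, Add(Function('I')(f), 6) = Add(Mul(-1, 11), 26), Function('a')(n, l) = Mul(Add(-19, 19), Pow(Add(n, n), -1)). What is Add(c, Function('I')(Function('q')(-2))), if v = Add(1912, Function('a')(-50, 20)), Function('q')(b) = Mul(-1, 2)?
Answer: 1921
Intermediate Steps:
Function('q')(b) = -2
Function('a')(n, l) = 0 (Function('a')(n, l) = Mul(0, Pow(Mul(2, n), -1)) = Mul(0, Mul(Rational(1, 2), Pow(n, -1))) = 0)
Function('I')(f) = 9 (Function('I')(f) = Add(-6, Add(Mul(-1, 11), 26)) = Add(-6, Add(-11, 26)) = Add(-6, 15) = 9)
v = 1912 (v = Add(1912, 0) = 1912)
c = 1912
Add(c, Function('I')(Function('q')(-2))) = Add(1912, 9) = 1921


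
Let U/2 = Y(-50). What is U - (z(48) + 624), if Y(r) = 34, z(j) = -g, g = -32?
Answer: -588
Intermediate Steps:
z(j) = 32 (z(j) = -1*(-32) = 32)
U = 68 (U = 2*34 = 68)
U - (z(48) + 624) = 68 - (32 + 624) = 68 - 1*656 = 68 - 656 = -588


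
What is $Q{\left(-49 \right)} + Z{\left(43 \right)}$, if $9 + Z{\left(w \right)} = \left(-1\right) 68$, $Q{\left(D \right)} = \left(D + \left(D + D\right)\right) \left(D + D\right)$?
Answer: $14329$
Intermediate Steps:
$Q{\left(D \right)} = 6 D^{2}$ ($Q{\left(D \right)} = \left(D + 2 D\right) 2 D = 3 D 2 D = 6 D^{2}$)
$Z{\left(w \right)} = -77$ ($Z{\left(w \right)} = -9 - 68 = -77$)
$Q{\left(-49 \right)} + Z{\left(43 \right)} = 6 \left(-49\right)^{2} - 77 = 6 \cdot 2401 - 77 = 14406 - 77 = 14329$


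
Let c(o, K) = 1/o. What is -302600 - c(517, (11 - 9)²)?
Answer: -156444201/517 ≈ -3.0260e+5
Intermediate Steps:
-302600 - c(517, (11 - 9)²) = -302600 - 1/517 = -156444201/517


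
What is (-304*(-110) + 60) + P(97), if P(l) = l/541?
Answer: 18123597/541 ≈ 33500.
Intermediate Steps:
P(l) = l/541 (P(l) = l*(1/541) = l/541)
(-304*(-110) + 60) + P(97) = (-304*(-110) + 60) + (1/541)*97 = (33440 + 60) + 97/541 = 33500 + 97/541 = 18123597/541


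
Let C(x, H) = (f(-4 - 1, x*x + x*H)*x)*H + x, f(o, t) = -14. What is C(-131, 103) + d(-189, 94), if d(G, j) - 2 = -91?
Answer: 188682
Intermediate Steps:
d(G, j) = -89 (d(G, j) = 2 - 91 = -89)
C(x, H) = x - 14*H*x (C(x, H) = (-14*x)*H + x = -14*H*x + x = x - 14*H*x)
C(-131, 103) + d(-189, 94) = -131*(1 - 14*103) - 89 = -131*(1 - 1442) - 89 = -131*(-1441) - 89 = 188771 - 89 = 188682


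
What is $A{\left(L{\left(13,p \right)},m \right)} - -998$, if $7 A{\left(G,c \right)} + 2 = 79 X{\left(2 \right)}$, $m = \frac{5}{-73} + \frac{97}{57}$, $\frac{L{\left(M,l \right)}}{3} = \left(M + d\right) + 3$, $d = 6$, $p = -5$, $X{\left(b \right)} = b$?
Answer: $\frac{7142}{7} \approx 1020.3$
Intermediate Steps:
$L{\left(M,l \right)} = 27 + 3 M$ ($L{\left(M,l \right)} = 3 \left(\left(M + 6\right) + 3\right) = 3 \left(\left(6 + M\right) + 3\right) = 3 \left(9 + M\right) = 27 + 3 M$)
$m = \frac{6796}{4161}$ ($m = 5 \left(- \frac{1}{73}\right) + 97 \cdot \frac{1}{57} = - \frac{5}{73} + \frac{97}{57} = \frac{6796}{4161} \approx 1.6333$)
$A{\left(G,c \right)} = \frac{156}{7}$ ($A{\left(G,c \right)} = - \frac{2}{7} + \frac{79 \cdot 2}{7} = - \frac{2}{7} + \frac{1}{7} \cdot 158 = - \frac{2}{7} + \frac{158}{7} = \frac{156}{7}$)
$A{\left(L{\left(13,p \right)},m \right)} - -998 = \frac{156}{7} - -998 = \frac{156}{7} + 998 = \frac{7142}{7}$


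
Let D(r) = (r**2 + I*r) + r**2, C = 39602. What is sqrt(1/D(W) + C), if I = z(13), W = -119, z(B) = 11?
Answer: 3*sqrt(3210851702639)/27013 ≈ 199.00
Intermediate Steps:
I = 11
D(r) = 2*r**2 + 11*r (D(r) = (r**2 + 11*r) + r**2 = 2*r**2 + 11*r)
sqrt(1/D(W) + C) = sqrt(1/(-119*(11 + 2*(-119))) + 39602) = sqrt(1/(-119*(11 - 238)) + 39602) = sqrt(1/(-119*(-227)) + 39602) = sqrt(1/27013 + 39602) = sqrt(1069768827/27013) = 3*sqrt(3210851702639)/27013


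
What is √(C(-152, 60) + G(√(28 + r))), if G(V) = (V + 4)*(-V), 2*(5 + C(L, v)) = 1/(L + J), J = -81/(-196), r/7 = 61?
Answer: √(-406064931338 - 3530974084*√455)/29711 ≈ 23.352*I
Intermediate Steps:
r = 427 (r = 7*61 = 427)
J = 81/196 (J = -81*(-1/196) = 81/196 ≈ 0.41327)
C(L, v) = -5 + 1/(2*(81/196 + L)) (C(L, v) = -5 + 1/(2*(L + 81/196)) = -5 + 1/(2*(81/196 + L)))
G(V) = -V*(4 + V) (G(V) = (4 + V)*(-V) = -V*(4 + V))
√(C(-152, 60) + G(√(28 + r))) = √((-307 - 980*(-152))/(81 + 196*(-152)) - √(28 + 427)*(4 + √(28 + 427))) = √((-307 + 148960)/(81 - 29792) - √455*(4 + √455)) = √(148653/(-29711) - √455*(4 + √455)) = √(-1/29711*148653 - √455*(4 + √455)) = √(-148653/29711 - √455*(4 + √455))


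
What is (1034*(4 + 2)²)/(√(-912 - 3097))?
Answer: -37224*I*√4009/4009 ≈ -587.9*I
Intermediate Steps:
(1034*(4 + 2)²)/(√(-912 - 3097)) = (1034*6²)/(√(-4009)) = (1034*36)/((I*√4009)) = 37224*(-I*√4009/4009) = -37224*I*√4009/4009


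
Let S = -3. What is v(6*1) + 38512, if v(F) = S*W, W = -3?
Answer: 38521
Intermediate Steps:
v(F) = 9 (v(F) = -3*(-3) = 9)
v(6*1) + 38512 = 9 + 38512 = 38521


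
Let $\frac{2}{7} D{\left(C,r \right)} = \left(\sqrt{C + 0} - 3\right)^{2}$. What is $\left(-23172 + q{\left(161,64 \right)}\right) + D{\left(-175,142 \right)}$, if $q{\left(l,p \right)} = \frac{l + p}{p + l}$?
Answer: $-23752 - 105 i \sqrt{7} \approx -23752.0 - 277.8 i$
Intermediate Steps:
$D{\left(C,r \right)} = \frac{7 \left(-3 + \sqrt{C}\right)^{2}}{2}$ ($D{\left(C,r \right)} = \frac{7 \left(\sqrt{C + 0} - 3\right)^{2}}{2} = \frac{7 \left(\sqrt{C} - 3\right)^{2}}{2} = \frac{7 \left(-3 + \sqrt{C}\right)^{2}}{2}$)
$q{\left(l,p \right)} = 1$ ($q{\left(l,p \right)} = \frac{l + p}{l + p} = 1$)
$\left(-23172 + q{\left(161,64 \right)}\right) + D{\left(-175,142 \right)} = \left(-23172 + 1\right) + \frac{7 \left(-3 + \sqrt{-175}\right)^{2}}{2} = -23171 + \frac{7 \left(-3 + 5 i \sqrt{7}\right)^{2}}{2}$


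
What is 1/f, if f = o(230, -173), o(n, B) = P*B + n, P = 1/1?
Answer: 1/57 ≈ 0.017544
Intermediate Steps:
P = 1
o(n, B) = B + n (o(n, B) = 1*B + n = B + n)
f = 57 (f = -173 + 230 = 57)
1/f = 1/57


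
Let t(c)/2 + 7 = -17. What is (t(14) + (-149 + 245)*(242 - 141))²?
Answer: 93083904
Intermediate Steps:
t(c) = -48 (t(c) = -14 + 2*(-17) = -14 - 34 = -48)
(t(14) + (-149 + 245)*(242 - 141))² = (-48 + (-149 + 245)*(242 - 141))² = (-48 + 96*101)² = (-48 + 9696)² = 9648² = 93083904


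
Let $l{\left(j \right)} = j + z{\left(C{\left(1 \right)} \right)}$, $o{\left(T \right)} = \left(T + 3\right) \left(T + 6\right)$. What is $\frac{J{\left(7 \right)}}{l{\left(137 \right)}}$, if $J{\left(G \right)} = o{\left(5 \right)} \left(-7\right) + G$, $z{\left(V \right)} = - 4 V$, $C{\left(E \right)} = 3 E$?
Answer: $- \frac{609}{125} \approx -4.872$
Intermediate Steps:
$o{\left(T \right)} = \left(3 + T\right) \left(6 + T\right)$
$J{\left(G \right)} = -616 + G$ ($J{\left(G \right)} = \left(18 + 5^{2} + 9 \cdot 5\right) \left(-7\right) + G = \left(18 + 25 + 45\right) \left(-7\right) + G = 88 \left(-7\right) + G = -616 + G$)
$l{\left(j \right)} = -12 + j$ ($l{\left(j \right)} = j - 4 \cdot 3 \cdot 1 = j - 12 = -12 + j$)
$\frac{J{\left(7 \right)}}{l{\left(137 \right)}} = \frac{-616 + 7}{-12 + 137} = - \frac{609}{125}$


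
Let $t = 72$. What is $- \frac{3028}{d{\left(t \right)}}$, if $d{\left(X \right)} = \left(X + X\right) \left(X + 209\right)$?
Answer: $- \frac{757}{10116} \approx -0.074832$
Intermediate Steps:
$d{\left(X \right)} = 2 X \left(209 + X\right)$
$- \frac{3028}{d{\left(t \right)}} = - \frac{3028}{2 \cdot 72 \left(209 + 72\right)} = - \frac{3028}{2 \cdot 72 \cdot 281} = - \frac{3028}{40464} = \left(-3028\right) \frac{1}{40464} = - \frac{757}{10116}$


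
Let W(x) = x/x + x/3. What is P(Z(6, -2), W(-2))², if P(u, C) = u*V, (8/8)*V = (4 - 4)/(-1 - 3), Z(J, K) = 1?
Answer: 0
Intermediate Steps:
V = 0 (V = (4 - 4)/(-1 - 3) = 0/(-4) = 0*(-¼) = 0)
W(x) = 1 + x/3 (W(x) = 1 + x*(⅓) = 1 + x/3)
P(u, C) = 0 (P(u, C) = u*0 = 0)
P(Z(6, -2), W(-2))² = 0² = 0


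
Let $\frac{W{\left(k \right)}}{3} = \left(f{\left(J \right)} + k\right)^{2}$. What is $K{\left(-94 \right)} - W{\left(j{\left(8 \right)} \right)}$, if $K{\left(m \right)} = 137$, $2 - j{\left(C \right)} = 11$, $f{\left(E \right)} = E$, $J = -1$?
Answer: $-163$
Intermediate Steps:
$j{\left(C \right)} = -9$ ($j{\left(C \right)} = 2 - 11 = -9$)
$W{\left(k \right)} = 3 \left(-1 + k\right)^{2}$
$K{\left(-94 \right)} - W{\left(j{\left(8 \right)} \right)} = 137 - 3 \left(-1 - 9\right)^{2} = 137 - 3 \left(-10\right)^{2} = 137 - 3 \cdot 100 = 137 - 300 = -163$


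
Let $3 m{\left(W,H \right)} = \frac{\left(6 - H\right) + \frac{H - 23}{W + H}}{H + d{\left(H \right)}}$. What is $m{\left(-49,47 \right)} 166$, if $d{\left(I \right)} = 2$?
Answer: $- \frac{8798}{147} \approx -59.85$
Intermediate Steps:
$m{\left(W,H \right)} = \frac{6 - H + \frac{-23 + H}{H + W}}{3 \left(2 + H\right)}$ ($m{\left(W,H \right)} = \frac{\left(\left(6 - H\right) + \frac{H - 23}{W + H}\right) \frac{1}{H + 2}}{3} = \frac{\left(\left(6 - H\right) + \frac{-23 + H}{H + W}\right) \frac{1}{2 + H}}{3} = \frac{\left(6 - H + \frac{-23 + H}{H + W}\right) \frac{1}{2 + H}}{3} = \frac{\frac{1}{2 + H} \left(6 - H + \frac{-23 + H}{H + W}\right)}{3} = \frac{6 - H + \frac{-23 + H}{H + W}}{3 \left(2 + H\right)}$)
$m{\left(-49,47 \right)} 166 = \frac{-23 - 47^{2} + 6 \left(-49\right) + 7 \cdot 47 - 47 \left(-49\right)}{3 \left(47^{2} + 2 \cdot 47 + 2 \left(-49\right) + 47 \left(-49\right)\right)} 166 = \frac{-23 - 2209 - 294 + 329 + 2303}{3 \left(2209 + 94 - 98 - 2303\right)} 166 = \frac{-23 - 2209 - 294 + 329 + 2303}{3 \left(-98\right)} 166 = \frac{1}{3} \left(- \frac{1}{98}\right) 106 \cdot 166 = \left(- \frac{53}{147}\right) 166 = - \frac{8798}{147}$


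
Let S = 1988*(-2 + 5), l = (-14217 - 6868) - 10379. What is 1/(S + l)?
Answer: -1/25500 ≈ -3.9216e-5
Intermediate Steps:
l = -31464 (l = -21085 - 10379 = -31464)
S = 5964 (S = 1988*3 = 5964)
1/(S + l) = 1/(5964 - 31464) = 1/(-25500) = -1/25500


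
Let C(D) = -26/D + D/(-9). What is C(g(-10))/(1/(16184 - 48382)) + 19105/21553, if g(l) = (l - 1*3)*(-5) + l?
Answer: 2261636483921/10668735 ≈ 2.1199e+5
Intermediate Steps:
g(l) = 15 - 4*l (g(l) = (l - 3)*(-5) + l = (-3 + l)*(-5) + l = (15 - 5*l) + l = 15 - 4*l)
C(D) = -26/D - D/9 (C(D) = -26/D + D*(-⅑) = -26/D - D/9)
C(g(-10))/(1/(16184 - 48382)) + 19105/21553 = (-26/(15 - 4*(-10)) - (15 - 4*(-10))/9)/(1/(16184 - 48382)) + 19105/21553 = (-26/(15 + 40) - (15 + 40)/9)/(1/(-32198)) + 19105*(1/21553) = (-26/55 - ⅑*55)/(-1/32198) + 19105/21553 = (-26*1/55 - 55/9)*(-32198) + 19105/21553 = (-26/55 - 55/9)*(-32198) + 19105/21553 = -3259/495*(-32198) + 19105/21553 = 104933282/495 + 19105/21553 = 2261636483921/10668735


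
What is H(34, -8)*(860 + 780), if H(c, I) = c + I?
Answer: 42640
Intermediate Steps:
H(c, I) = I + c
H(34, -8)*(860 + 780) = (-8 + 34)*(860 + 780) = 26*1640 = 42640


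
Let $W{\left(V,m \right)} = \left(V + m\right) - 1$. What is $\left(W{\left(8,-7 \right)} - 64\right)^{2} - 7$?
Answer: $4089$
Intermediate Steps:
$W{\left(V,m \right)} = -1 + V + m$
$\left(W{\left(8,-7 \right)} - 64\right)^{2} - 7 = \left(\left(-1 + 8 - 7\right) - 64\right)^{2} - 7 = \left(0 - 64\right)^{2} - 7 = \left(-64\right)^{2} - 7 = 4096 - 7 = 4089$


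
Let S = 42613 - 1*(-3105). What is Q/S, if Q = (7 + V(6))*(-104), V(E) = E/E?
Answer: -416/22859 ≈ -0.018199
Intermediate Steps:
V(E) = 1
Q = -832 (Q = (7 + 1)*(-104) = 8*(-104) = -832)
S = 45718 (S = 42613 + 3105 = 45718)
Q/S = -832/45718 = -832*1/45718 = -416/22859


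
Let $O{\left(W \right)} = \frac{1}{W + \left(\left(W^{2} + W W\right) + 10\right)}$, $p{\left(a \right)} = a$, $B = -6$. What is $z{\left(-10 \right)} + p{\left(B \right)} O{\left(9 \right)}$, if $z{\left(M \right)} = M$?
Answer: $- \frac{1816}{181} \approx -10.033$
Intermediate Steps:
$O{\left(W \right)} = \frac{1}{10 + W + 2 W^{2}}$ ($O{\left(W \right)} = \frac{1}{W + \left(\left(W^{2} + W^{2}\right) + 10\right)} = \frac{1}{W + \left(2 W^{2} + 10\right)} = \frac{1}{W + \left(10 + 2 W^{2}\right)} = \frac{1}{10 + W + 2 W^{2}}$)
$z{\left(-10 \right)} + p{\left(B \right)} O{\left(9 \right)} = -10 - \frac{6}{10 + 9 + 2 \cdot 9^{2}} = -10 - \frac{6}{10 + 9 + 2 \cdot 81} = -10 - \frac{6}{10 + 9 + 162} = -10 - \frac{6}{181} = - \frac{1816}{181}$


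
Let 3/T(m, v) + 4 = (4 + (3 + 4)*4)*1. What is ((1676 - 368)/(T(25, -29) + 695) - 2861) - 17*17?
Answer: -61271826/19463 ≈ -3148.1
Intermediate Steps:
T(m, v) = 3/28 (T(m, v) = 3/(-4 + (4 + (3 + 4)*4)*1) = 3/(-4 + (4 + 7*4)*1) = 3/(-4 + (4 + 28)*1) = 3/(-4 + 32*1) = 3/(-4 + 32) = 3/28)
((1676 - 368)/(T(25, -29) + 695) - 2861) - 17*17 = ((1676 - 368)/(3/28 + 695) - 2861) - 17*17 = (1308/(19463/28) - 2861) - 289 = (1308*(28/19463) - 2861) - 289 = (36624/19463 - 2861) - 289 = -55647019/19463 - 289 = -61271826/19463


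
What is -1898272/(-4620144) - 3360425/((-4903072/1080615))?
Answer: 1048578548363251849/1415806167648 ≈ 7.4062e+5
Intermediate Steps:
-1898272/(-4620144) - 3360425/((-4903072/1080615)) = -1898272*(-1/4620144) - 3360425/((-4903072*1/1080615)) = 118642/288759 - 3360425/(-4903072/1080615) = 118642/288759 - 3360425*(-1080615/4903072) = 118642/288759 + 3631325661375/4903072 = 1048578548363251849/1415806167648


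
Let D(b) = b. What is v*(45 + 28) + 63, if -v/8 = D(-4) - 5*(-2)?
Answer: -3441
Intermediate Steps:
v = -48 (v = -8*(-4 - 5*(-2)) = -8*(-4 + 10) = -8*6 = -48)
v*(45 + 28) + 63 = -48*(45 + 28) + 63 = -48*73 + 63 = -3504 + 63 = -3441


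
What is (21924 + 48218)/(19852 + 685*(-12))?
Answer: 35071/5816 ≈ 6.0301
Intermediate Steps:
(21924 + 48218)/(19852 + 685*(-12)) = 70142/(19852 - 8220) = 70142/11632 = 70142*(1/11632) = 35071/5816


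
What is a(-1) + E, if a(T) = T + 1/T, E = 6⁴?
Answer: 1294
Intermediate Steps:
E = 1296
a(-1) + E = (-1 + 1/(-1)) + 1296 = (-1 - 1) + 1296 = -2 + 1296 = 1294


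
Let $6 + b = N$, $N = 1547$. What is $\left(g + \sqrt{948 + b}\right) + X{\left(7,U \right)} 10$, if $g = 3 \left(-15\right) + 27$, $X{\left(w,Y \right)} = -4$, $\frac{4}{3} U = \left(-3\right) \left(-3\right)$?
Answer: $-58 + \sqrt{2489} \approx -8.1101$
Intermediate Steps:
$U = \frac{27}{4}$ ($U = \frac{3 \left(\left(-3\right) \left(-3\right)\right)}{4} = \frac{3}{4} \cdot 9 = \frac{27}{4} \approx 6.75$)
$b = 1541$ ($b = -6 + 1547 = 1541$)
$g = -18$ ($g = -45 + 27 = -18$)
$\left(g + \sqrt{948 + b}\right) + X{\left(7,U \right)} 10 = \left(-18 + \sqrt{948 + 1541}\right) - 40 = \left(-18 + \sqrt{2489}\right) - 40 = -58 + \sqrt{2489}$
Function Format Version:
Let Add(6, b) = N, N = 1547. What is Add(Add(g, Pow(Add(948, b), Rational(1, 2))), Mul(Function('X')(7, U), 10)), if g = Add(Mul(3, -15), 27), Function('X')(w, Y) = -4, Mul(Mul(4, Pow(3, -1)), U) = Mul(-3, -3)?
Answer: Add(-58, Pow(2489, Rational(1, 2))) ≈ -8.1101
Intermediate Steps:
U = Rational(27, 4) (U = Mul(Rational(3, 4), Mul(-3, -3)) = Mul(Rational(3, 4), 9) = Rational(27, 4) ≈ 6.7500)
b = 1541 (b = Add(-6, 1547) = 1541)
g = -18 (g = Add(-45, 27) = -18)
Add(Add(g, Pow(Add(948, b), Rational(1, 2))), Mul(Function('X')(7, U), 10)) = Add(Add(-18, Pow(Add(948, 1541), Rational(1, 2))), Mul(-4, 10)) = Add(Add(-18, Pow(2489, Rational(1, 2))), -40) = Add(-58, Pow(2489, Rational(1, 2)))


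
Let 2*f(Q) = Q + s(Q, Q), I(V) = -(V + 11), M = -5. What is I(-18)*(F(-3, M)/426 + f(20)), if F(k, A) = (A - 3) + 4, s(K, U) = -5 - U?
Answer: -7483/426 ≈ -17.566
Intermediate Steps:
I(V) = -11 - V (I(V) = -(11 + V) = -11 - V)
f(Q) = -5/2 (f(Q) = (Q + (-5 - Q))/2 = (½)*(-5) = -5/2)
F(k, A) = 1 + A (F(k, A) = (-3 + A) + 4 = 1 + A)
I(-18)*(F(-3, M)/426 + f(20)) = (-11 - 1*(-18))*((1 - 5)/426 - 5/2) = (-11 + 18)*(-4*1/426 - 5/2) = 7*(-2/213 - 5/2) = 7*(-1069/426) = -7483/426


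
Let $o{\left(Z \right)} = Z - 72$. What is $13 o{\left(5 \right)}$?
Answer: $-871$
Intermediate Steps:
$o{\left(Z \right)} = -72 + Z$
$13 o{\left(5 \right)} = 13 \left(-72 + 5\right) = 13 \left(-67\right) = -871$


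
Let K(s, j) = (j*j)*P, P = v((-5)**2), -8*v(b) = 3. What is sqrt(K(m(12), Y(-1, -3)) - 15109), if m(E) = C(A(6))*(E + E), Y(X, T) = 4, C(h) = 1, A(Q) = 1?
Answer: I*sqrt(15115) ≈ 122.94*I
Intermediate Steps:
v(b) = -3/8 (v(b) = -1/8*3 = -3/8)
P = -3/8 ≈ -0.37500
m(E) = 2*E (m(E) = 1*(E + E) = 1*(2*E) = 2*E)
K(s, j) = -3*j**2/8 (K(s, j) = (j*j)*(-3/8) = j**2*(-3/8) = -3*j**2/8)
sqrt(K(m(12), Y(-1, -3)) - 15109) = sqrt(-3/8*4**2 - 15109) = sqrt(-3/8*16 - 15109) = sqrt(-6 - 15109) = sqrt(-15115) = I*sqrt(15115)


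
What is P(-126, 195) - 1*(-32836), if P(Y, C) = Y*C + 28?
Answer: 8294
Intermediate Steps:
P(Y, C) = 28 + C*Y (P(Y, C) = C*Y + 28 = 28 + C*Y)
P(-126, 195) - 1*(-32836) = (28 + 195*(-126)) - 1*(-32836) = (28 - 24570) + 32836 = -24542 + 32836 = 8294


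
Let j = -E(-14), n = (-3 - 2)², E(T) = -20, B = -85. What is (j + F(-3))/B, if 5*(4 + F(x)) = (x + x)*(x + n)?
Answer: 52/425 ≈ 0.12235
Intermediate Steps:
n = 25 (n = (-5)² = 25)
j = 20 (j = -1*(-20) = 20)
F(x) = -4 + 2*x*(25 + x)/5 (F(x) = -4 + ((x + x)*(x + 25))/5 = -4 + ((2*x)*(25 + x))/5 = -4 + (2*x*(25 + x))/5 = -4 + 2*x*(25 + x)/5)
(j + F(-3))/B = (20 + (-4 + 10*(-3) + (⅖)*(-3)²))/(-85) = -(20 + (-4 - 30 + (⅖)*9))/85 = -(20 + (-4 - 30 + 18/5))/85 = -(20 - 152/5)/85 = -1/85*(-52/5) = 52/425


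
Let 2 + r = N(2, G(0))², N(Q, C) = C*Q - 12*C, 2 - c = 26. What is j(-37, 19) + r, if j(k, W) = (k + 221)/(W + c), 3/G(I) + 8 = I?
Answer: -1979/80 ≈ -24.737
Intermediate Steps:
c = -24 (c = 2 - 1*26 = 2 - 26 = -24)
G(I) = 3/(-8 + I)
N(Q, C) = -12*C + C*Q
j(k, W) = (221 + k)/(-24 + W) (j(k, W) = (k + 221)/(W - 24) = (221 + k)/(-24 + W))
r = 193/16 (r = -2 + ((3/(-8 + 0))*(-12 + 2))² = -2 + ((3/(-8))*(-10))² = -2 + ((3*(-⅛))*(-10))² = -2 + (-3/8*(-10))² = -2 + (15/4)² = -2 + 225/16 = 193/16 ≈ 12.063)
j(-37, 19) + r = (221 - 37)/(-24 + 19) + 193/16 = 184/(-5) + 193/16 = -⅕*184 + 193/16 = -184/5 + 193/16 = -1979/80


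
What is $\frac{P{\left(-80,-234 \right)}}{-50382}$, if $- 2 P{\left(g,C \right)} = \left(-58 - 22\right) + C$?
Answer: $- \frac{157}{50382} \approx -0.0031162$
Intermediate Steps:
$P{\left(g,C \right)} = 40 - \frac{C}{2}$ ($P{\left(g,C \right)} = - \frac{\left(-58 - 22\right) + C}{2} = - \frac{-80 + C}{2} = 40 - \frac{C}{2}$)
$\frac{P{\left(-80,-234 \right)}}{-50382} = \frac{40 - -117}{-50382} = \left(40 + 117\right) \left(- \frac{1}{50382}\right) = 157 \left(- \frac{1}{50382}\right) = - \frac{157}{50382}$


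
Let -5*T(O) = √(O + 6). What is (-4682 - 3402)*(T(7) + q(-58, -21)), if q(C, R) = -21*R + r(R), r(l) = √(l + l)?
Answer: -3565044 + 8084*√13/5 - 8084*I*√42 ≈ -3.5592e+6 - 52390.0*I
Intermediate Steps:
T(O) = -√(6 + O)/5 (T(O) = -√(O + 6)/5 = -√(6 + O)/5)
r(l) = √2*√l (r(l) = √(2*l) = √2*√l)
q(C, R) = -21*R + √2*√R
(-4682 - 3402)*(T(7) + q(-58, -21)) = (-4682 - 3402)*(-√(6 + 7)/5 + (-21*(-21) + √2*√(-21))) = -8084*(-√13/5 + (441 + √2*(I*√21))) = -8084*(-√13/5 + (441 + I*√42)) = -8084*(441 - √13/5 + I*√42) = -3565044 + 8084*√13/5 - 8084*I*√42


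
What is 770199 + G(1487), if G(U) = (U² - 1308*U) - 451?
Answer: 1035921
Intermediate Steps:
G(U) = -451 + U² - 1308*U
770199 + G(1487) = 770199 + (-451 + 1487² - 1308*1487) = 770199 + (-451 + 2211169 - 1944996) = 770199 + 265722 = 1035921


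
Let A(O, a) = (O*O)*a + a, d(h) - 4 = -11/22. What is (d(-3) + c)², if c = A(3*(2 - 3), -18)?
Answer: 124609/4 ≈ 31152.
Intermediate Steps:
d(h) = 7/2 (d(h) = 4 - 11/22 = 4 - 11*1/22 = 4 - ½ = 7/2)
A(O, a) = a + a*O² (A(O, a) = O²*a + a = a*O² + a = a + a*O²)
c = -180 (c = -18*(1 + (3*(2 - 3))²) = -18*(1 + (3*(-1))²) = -18*(1 + (-3)²) = -18*(1 + 9) = -18*10 = -180)
(d(-3) + c)² = (7/2 - 180)² = (-353/2)² = 124609/4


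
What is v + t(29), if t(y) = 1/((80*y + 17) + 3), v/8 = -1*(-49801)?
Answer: 932274721/2340 ≈ 3.9841e+5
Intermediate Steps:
v = 398408 (v = 8*(-1*(-49801)) = 8*49801 = 398408)
t(y) = 1/(20 + 80*y) (t(y) = 1/((17 + 80*y) + 3) = 1/(20 + 80*y))
v + t(29) = 398408 + 1/(20*(1 + 4*29)) = 398408 + 1/(20*(1 + 116)) = 398408 + (1/20)/117 = 398408 + (1/20)*(1/117) = 398408 + 1/2340 = 932274721/2340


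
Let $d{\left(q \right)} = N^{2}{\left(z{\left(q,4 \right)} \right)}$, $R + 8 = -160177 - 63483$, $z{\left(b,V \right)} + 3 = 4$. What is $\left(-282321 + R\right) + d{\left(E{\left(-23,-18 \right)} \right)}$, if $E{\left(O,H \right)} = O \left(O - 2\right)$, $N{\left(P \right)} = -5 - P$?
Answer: $-505953$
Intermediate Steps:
$z{\left(b,V \right)} = 1$ ($z{\left(b,V \right)} = -3 + 4 = 1$)
$E{\left(O,H \right)} = O \left(-2 + O\right)$ ($E{\left(O,H \right)} = O \left(O - 2\right) = O \left(-2 + O\right)$)
$R = -223668$ ($R = -8 - 223660 = -223668$)
$d{\left(q \right)} = 36$ ($d{\left(q \right)} = \left(-5 - 1\right)^{2} = \left(-6\right)^{2} = 36$)
$\left(-282321 + R\right) + d{\left(E{\left(-23,-18 \right)} \right)} = \left(-282321 - 223668\right) + 36 = -505989 + 36 = -505953$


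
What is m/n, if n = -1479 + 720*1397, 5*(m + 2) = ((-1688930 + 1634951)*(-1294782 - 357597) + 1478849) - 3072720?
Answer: 17838434432/1004361 ≈ 17761.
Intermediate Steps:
m = 17838434432 (m = -2 + (((-1688930 + 1634951)*(-1294782 - 357597) + 1478849) - 3072720)/5 = -2 + ((-53979*(-1652379) + 1478849) - 3072720)/5 = -2 + ((89193766041 + 1478849) - 3072720)/5 = -2 + (89195244890 - 3072720)/5 = -2 + (⅕)*89192172170 = -2 + 17838434434 = 17838434432)
n = 1004361 (n = -1479 + 1005840 = 1004361)
m/n = 17838434432/1004361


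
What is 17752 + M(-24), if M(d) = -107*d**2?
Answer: -43880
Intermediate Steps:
17752 + M(-24) = 17752 - 107*(-24)**2 = 17752 - 107*576 = 17752 - 61632 = -43880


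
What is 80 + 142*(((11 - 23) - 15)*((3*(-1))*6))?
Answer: 69092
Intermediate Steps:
80 + 142*(((11 - 23) - 15)*((3*(-1))*6)) = 80 + 142*((-12 - 15)*(-3*6)) = 80 + 142*(-27*(-18)) = 80 + 142*486 = 80 + 69012 = 69092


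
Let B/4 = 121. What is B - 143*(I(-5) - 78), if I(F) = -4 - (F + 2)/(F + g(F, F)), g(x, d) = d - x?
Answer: 61479/5 ≈ 12296.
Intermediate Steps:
B = 484 (B = 4*121 = 484)
I(F) = -4 - (2 + F)/F (I(F) = -4 - (F + 2)/(F + (F - F)) = -4 - (2 + F)/(F + 0) = -4 - (2 + F)/F)
B - 143*(I(-5) - 78) = 484 - 143*((-5 - 2/(-5)) - 78) = 484 - 143*((-5 - 2*(-1/5)) - 78) = 484 - 143*((-5 + 2/5) - 78) = 484 - 143*(-23/5 - 78) = 484 - 143*(-413/5) = 484 + 59059/5 = 61479/5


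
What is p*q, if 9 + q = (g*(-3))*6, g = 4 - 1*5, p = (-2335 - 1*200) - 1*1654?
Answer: -37701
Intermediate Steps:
p = -4189 (p = (-2335 - 200) - 1654 = -2535 - 1654 = -4189)
g = -1 (g = 4 - 5 = -1)
q = 9 (q = -9 - 1*(-3)*6 = -9 + 3*6 = -9 + 18 = 9)
p*q = -4189*9 = -37701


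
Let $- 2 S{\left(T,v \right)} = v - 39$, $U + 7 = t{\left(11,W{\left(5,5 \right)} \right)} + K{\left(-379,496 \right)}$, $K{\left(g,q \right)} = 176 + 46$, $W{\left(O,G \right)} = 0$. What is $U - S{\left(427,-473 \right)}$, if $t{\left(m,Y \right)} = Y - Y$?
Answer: $-41$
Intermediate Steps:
$t{\left(m,Y \right)} = 0$
$K{\left(g,q \right)} = 222$
$U = 215$ ($U = -7 + \left(0 + 222\right) = -7 + 222 = 215$)
$S{\left(T,v \right)} = \frac{39}{2} - \frac{v}{2}$ ($S{\left(T,v \right)} = - \frac{v - 39}{2} = - \frac{-39 + v}{2} = \frac{39}{2} - \frac{v}{2}$)
$U - S{\left(427,-473 \right)} = 215 - \left(\frac{39}{2} - - \frac{473}{2}\right) = 215 - \left(\frac{39}{2} + \frac{473}{2}\right) = 215 - 256 = -41$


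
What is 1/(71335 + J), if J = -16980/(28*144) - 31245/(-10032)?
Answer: 17556/1252338005 ≈ 1.4019e-5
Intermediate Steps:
J = -19255/17556 (J = -16980/4032 - 31245*(-1/10032) = -16980*1/4032 + 10415/3344 = -1415/336 + 10415/3344 = -19255/17556 ≈ -1.0968)
1/(71335 + J) = 1/(71335 - 19255/17556) = 1/(1252338005/17556) = 17556/1252338005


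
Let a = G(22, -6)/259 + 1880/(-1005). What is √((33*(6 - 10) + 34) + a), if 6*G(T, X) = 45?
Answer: I*√1082339615406/104118 ≈ 9.9921*I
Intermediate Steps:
G(T, X) = 15/2 (G(T, X) = (⅙)*45 = 15/2)
a = -191753/104118 (a = (15/2)/259 + 1880/(-1005) = (15/2)*(1/259) + 1880*(-1/1005) = 15/518 - 376/201 = -191753/104118 ≈ -1.8417)
√((33*(6 - 10) + 34) + a) = √((33*(6 - 10) + 34) - 191753/104118) = √((33*(-4) + 34) - 191753/104118) = √((-132 + 34) - 191753/104118) = √(-98 - 191753/104118) = √(-10395317/104118) = I*√1082339615406/104118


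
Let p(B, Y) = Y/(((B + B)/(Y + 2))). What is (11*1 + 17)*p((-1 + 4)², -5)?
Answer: 70/3 ≈ 23.333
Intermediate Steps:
p(B, Y) = Y*(2 + Y)/(2*B) (p(B, Y) = Y/(((2*B)/(2 + Y))) = Y/((2*B/(2 + Y))) = Y*((2 + Y)/(2*B)) = Y*(2 + Y)/(2*B))
(11*1 + 17)*p((-1 + 4)², -5) = (11*1 + 17)*((½)*(-5)*(2 - 5)/(-1 + 4)²) = (11 + 17)*((½)*(-5)*(-3)/3²) = 28*((½)*(-5)*(-3)/9) = 28*((½)*(-5)*(⅑)*(-3)) = 28*(⅚) = 70/3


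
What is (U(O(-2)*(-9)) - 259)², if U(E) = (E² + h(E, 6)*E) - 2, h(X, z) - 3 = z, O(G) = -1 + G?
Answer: 505521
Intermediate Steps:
h(X, z) = 3 + z
U(E) = -2 + E² + 9*E (U(E) = (E² + (3 + 6)*E) - 2 = (E² + 9*E) - 2 = -2 + E² + 9*E)
(U(O(-2)*(-9)) - 259)² = ((-2 + ((-1 - 2)*(-9))² + 9*((-1 - 2)*(-9))) - 259)² = ((-2 + (-3*(-9))² + 9*(-3*(-9))) - 259)² = ((-2 + 27² + 9*27) - 259)² = ((-2 + 729 + 243) - 259)² = (970 - 259)² = 711² = 505521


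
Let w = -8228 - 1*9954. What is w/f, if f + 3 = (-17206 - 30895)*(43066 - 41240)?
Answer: 18182/87832429 ≈ 0.00020701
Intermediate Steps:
f = -87832429 (f = -3 + (-17206 - 30895)*(43066 - 41240) = -3 - 48101*1826 = -3 - 87832426 = -87832429)
w = -18182 (w = -8228 - 9954 = -18182)
w/f = -18182/(-87832429) = -18182*(-1/87832429) = 18182/87832429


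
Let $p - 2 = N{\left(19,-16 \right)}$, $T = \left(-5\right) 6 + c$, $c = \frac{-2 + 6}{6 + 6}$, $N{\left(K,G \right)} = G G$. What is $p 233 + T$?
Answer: $\frac{180253}{3} \approx 60084.0$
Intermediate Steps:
$N{\left(K,G \right)} = G^{2}$
$c = \frac{1}{3}$ ($c = \frac{4}{12} = 4 \cdot \frac{1}{12} = \frac{1}{3} \approx 0.33333$)
$T = - \frac{89}{3}$ ($T = \left(-5\right) 6 + \frac{1}{3} = -30 + \frac{1}{3} = - \frac{89}{3} \approx -29.667$)
$p = 258$ ($p = 2 + \left(-16\right)^{2} = 2 + 256 = 258$)
$p 233 + T = 258 \cdot 233 - \frac{89}{3} = 60114 - \frac{89}{3} = \frac{180253}{3}$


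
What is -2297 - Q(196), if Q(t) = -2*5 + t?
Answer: -2483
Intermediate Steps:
Q(t) = -10 + t
-2297 - Q(196) = -2297 - (-10 + 196) = -2297 - 1*186 = -2297 - 186 = -2483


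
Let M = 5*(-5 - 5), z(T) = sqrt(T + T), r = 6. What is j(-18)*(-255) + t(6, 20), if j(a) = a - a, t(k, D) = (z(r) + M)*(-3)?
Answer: 150 - 6*sqrt(3) ≈ 139.61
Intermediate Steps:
z(T) = sqrt(2)*sqrt(T) (z(T) = sqrt(2*T) = sqrt(2)*sqrt(T))
M = -50 (M = 5*(-10) = -50)
t(k, D) = 150 - 6*sqrt(3) (t(k, D) = (sqrt(2)*sqrt(6) - 50)*(-3) = (2*sqrt(3) - 50)*(-3) = (-50 + 2*sqrt(3))*(-3) = 150 - 6*sqrt(3))
j(a) = 0
j(-18)*(-255) + t(6, 20) = 0*(-255) + (150 - 6*sqrt(3)) = 0 + (150 - 6*sqrt(3)) = 150 - 6*sqrt(3)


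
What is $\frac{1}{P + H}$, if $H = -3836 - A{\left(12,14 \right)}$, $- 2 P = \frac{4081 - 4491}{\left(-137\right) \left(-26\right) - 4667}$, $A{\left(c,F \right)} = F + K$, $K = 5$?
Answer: $- \frac{221}{851996} \approx -0.00025939$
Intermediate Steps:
$A{\left(c,F \right)} = 5 + F$ ($A{\left(c,F \right)} = F + 5 = 5 + F$)
$P = - \frac{41}{221}$ ($P = - \frac{\left(4081 - 4491\right) \frac{1}{\left(-137\right) \left(-26\right) - 4667}}{2} = - \frac{\left(-410\right) \frac{1}{3562 - 4667}}{2} = - \frac{\left(-410\right) \frac{1}{-1105}}{2} = - \frac{\left(-410\right) \left(- \frac{1}{1105}\right)}{2} = \left(- \frac{1}{2}\right) \frac{82}{221} = - \frac{41}{221} \approx -0.18552$)
$H = -3855$ ($H = -3836 - \left(5 + 14\right) = -3836 - 19 = -3855$)
$\frac{1}{P + H} = \frac{1}{- \frac{41}{221} - 3855} = \frac{1}{- \frac{851996}{221}} = - \frac{221}{851996}$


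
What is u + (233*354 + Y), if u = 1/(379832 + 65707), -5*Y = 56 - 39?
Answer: 183737164832/2227695 ≈ 82479.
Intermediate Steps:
Y = -17/5 (Y = -(56 - 39)/5 = -⅕*17 = -17/5 ≈ -3.4000)
u = 1/445539 ≈ 2.2445e-6
u + (233*354 + Y) = 1/445539 + (233*354 - 17/5) = 1/445539 + (82482 - 17/5) = 1/445539 + 412393/5 = 183737164832/2227695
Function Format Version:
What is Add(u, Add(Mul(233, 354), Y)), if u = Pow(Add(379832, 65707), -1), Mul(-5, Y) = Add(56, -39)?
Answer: Rational(183737164832, 2227695) ≈ 82479.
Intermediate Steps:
Y = Rational(-17, 5) (Y = Mul(Rational(-1, 5), Add(56, -39)) = Mul(Rational(-1, 5), 17) = Rational(-17, 5) ≈ -3.4000)
u = Rational(1, 445539) (u = Pow(445539, -1) = Rational(1, 445539) ≈ 2.2445e-6)
Add(u, Add(Mul(233, 354), Y)) = Add(Rational(1, 445539), Add(Mul(233, 354), Rational(-17, 5))) = Add(Rational(1, 445539), Add(82482, Rational(-17, 5))) = Add(Rational(1, 445539), Rational(412393, 5)) = Rational(183737164832, 2227695)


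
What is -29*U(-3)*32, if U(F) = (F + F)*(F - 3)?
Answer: -33408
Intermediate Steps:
U(F) = 2*F*(-3 + F) (U(F) = (2*F)*(-3 + F) = 2*F*(-3 + F))
-29*U(-3)*32 = -58*(-3)*(-3 - 3)*32 = -58*(-3)*(-6)*32 = -29*36*32 = -1044*32 = -33408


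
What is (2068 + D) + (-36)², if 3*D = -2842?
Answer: 7250/3 ≈ 2416.7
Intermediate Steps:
D = -2842/3 (D = (⅓)*(-2842) = -2842/3 ≈ -947.33)
(2068 + D) + (-36)² = (2068 - 2842/3) + (-36)² = 3362/3 + 1296 = 7250/3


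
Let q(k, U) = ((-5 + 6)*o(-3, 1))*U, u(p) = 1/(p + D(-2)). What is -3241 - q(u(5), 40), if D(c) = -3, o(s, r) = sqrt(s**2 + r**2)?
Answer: -3241 - 40*sqrt(10) ≈ -3367.5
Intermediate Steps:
o(s, r) = sqrt(r**2 + s**2)
u(p) = 1/(-3 + p) (u(p) = 1/(p - 3) = 1/(-3 + p))
q(k, U) = U*sqrt(10) (q(k, U) = ((-5 + 6)*sqrt(1**2 + (-3)**2))*U = (1*sqrt(1 + 9))*U = (1*sqrt(10))*U = sqrt(10)*U = U*sqrt(10))
-3241 - q(u(5), 40) = -3241 - 40*sqrt(10)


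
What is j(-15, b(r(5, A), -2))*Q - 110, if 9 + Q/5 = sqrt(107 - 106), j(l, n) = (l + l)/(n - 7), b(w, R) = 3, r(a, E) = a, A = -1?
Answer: -410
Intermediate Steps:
j(l, n) = 2*l/(-7 + n) (j(l, n) = (2*l)/(-7 + n) = 2*l/(-7 + n))
Q = -40 (Q = -45 + 5*sqrt(107 - 106) = -45 + 5*sqrt(1) = -45 + 5*1 = -45 + 5 = -40)
j(-15, b(r(5, A), -2))*Q - 110 = (2*(-15)/(-7 + 3))*(-40) - 110 = (2*(-15)/(-4))*(-40) - 110 = (2*(-15)*(-1/4))*(-40) - 110 = (15/2)*(-40) - 110 = -300 - 110 = -410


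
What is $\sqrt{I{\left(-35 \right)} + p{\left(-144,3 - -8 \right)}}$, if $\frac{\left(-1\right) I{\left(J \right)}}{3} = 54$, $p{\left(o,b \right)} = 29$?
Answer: $i \sqrt{133} \approx 11.533 i$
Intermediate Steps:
$I{\left(J \right)} = -162$ ($I{\left(J \right)} = \left(-3\right) 54 = -162$)
$\sqrt{I{\left(-35 \right)} + p{\left(-144,3 - -8 \right)}} = \sqrt{-162 + 29} = \sqrt{-133} = i \sqrt{133}$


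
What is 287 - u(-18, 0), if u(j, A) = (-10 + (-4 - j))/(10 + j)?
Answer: 575/2 ≈ 287.50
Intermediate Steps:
u(j, A) = (-14 - j)/(10 + j)
287 - u(-18, 0) = 287 - (-14 - 1*(-18))/(10 - 18) = 287 - (-14 + 18)/(-8) = 287 - (-1)*4/8 = 287 - 1*(-½) = 287 + ½ = 575/2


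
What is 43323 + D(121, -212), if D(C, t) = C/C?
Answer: 43324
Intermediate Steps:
D(C, t) = 1
43323 + D(121, -212) = 43323 + 1 = 43324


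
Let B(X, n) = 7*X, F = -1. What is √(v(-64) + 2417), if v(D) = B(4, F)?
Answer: √2445 ≈ 49.447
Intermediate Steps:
v(D) = 28 (v(D) = 7*4 = 28)
√(v(-64) + 2417) = √(28 + 2417) = √2445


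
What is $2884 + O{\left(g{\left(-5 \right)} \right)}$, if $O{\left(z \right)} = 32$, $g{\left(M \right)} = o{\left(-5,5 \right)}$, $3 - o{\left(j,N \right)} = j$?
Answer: $2916$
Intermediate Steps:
$o{\left(j,N \right)} = 3 - j$
$g{\left(M \right)} = 8$ ($g{\left(M \right)} = 3 - -5 = 3 + 5 = 8$)
$2884 + O{\left(g{\left(-5 \right)} \right)} = 2884 + 32 = 2916$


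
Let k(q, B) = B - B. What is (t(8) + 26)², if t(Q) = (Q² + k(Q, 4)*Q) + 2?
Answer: 8464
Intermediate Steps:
k(q, B) = 0
t(Q) = 2 + Q² (t(Q) = (Q² + 0*Q) + 2 = (Q² + 0) + 2 = Q² + 2 = 2 + Q²)
(t(8) + 26)² = ((2 + 8²) + 26)² = ((2 + 64) + 26)² = (66 + 26)² = 92² = 8464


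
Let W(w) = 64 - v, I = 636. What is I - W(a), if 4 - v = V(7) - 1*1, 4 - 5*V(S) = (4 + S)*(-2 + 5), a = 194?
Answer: 2914/5 ≈ 582.80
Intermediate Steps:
V(S) = -8/5 - 3*S/5 (V(S) = ⅘ - (4 + S)*(-2 + 5)/5 = ⅘ - (4 + S)*3/5 = ⅘ - (12 + 3*S)/5 = ⅘ + (-12/5 - 3*S/5) = -8/5 - 3*S/5)
v = 54/5 (v = 4 - ((-8/5 - ⅗*7) - 1*1) = 4 - ((-8/5 - 21/5) - 1) = 4 - (-29/5 - 1) = 4 - 1*(-34/5) = 4 + 34/5 = 54/5 ≈ 10.800)
W(w) = 266/5 (W(w) = 64 - 1*54/5 = 64 - 54/5 = 266/5)
I - W(a) = 636 - 1*266/5 = 636 - 266/5 = 2914/5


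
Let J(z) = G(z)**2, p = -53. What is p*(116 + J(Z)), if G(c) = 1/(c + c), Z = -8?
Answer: -1573941/256 ≈ -6148.2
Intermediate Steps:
G(c) = 1/(2*c)
J(z) = 1/(4*z**2) (J(z) = (1/(2*z))**2 = 1/(4*z**2))
p*(116 + J(Z)) = -53*(116 + (1/4)/(-8)**2) = -53*(116 + (1/4)*(1/64)) = -53*(116 + 1/256) = -53*29697/256 = -1573941/256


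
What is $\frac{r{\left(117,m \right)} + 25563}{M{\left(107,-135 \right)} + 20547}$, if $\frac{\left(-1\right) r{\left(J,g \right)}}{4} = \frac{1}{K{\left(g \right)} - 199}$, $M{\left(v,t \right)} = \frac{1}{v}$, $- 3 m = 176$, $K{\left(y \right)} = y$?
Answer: $\frac{2114342577}{1699463690} \approx 1.2441$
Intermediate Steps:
$m = - \frac{176}{3}$ ($m = \left(- \frac{1}{3}\right) 176 = - \frac{176}{3} \approx -58.667$)
$r{\left(J,g \right)} = - \frac{4}{-199 + g}$ ($r{\left(J,g \right)} = - \frac{4}{g - 199} = - \frac{4}{-199 + g}$)
$\frac{r{\left(117,m \right)} + 25563}{M{\left(107,-135 \right)} + 20547} = \frac{- \frac{4}{-199 - \frac{176}{3}} + 25563}{\frac{1}{107} + 20547} = \frac{- \frac{4}{- \frac{773}{3}} + 25563}{\frac{1}{107} + 20547} = \frac{\left(-4\right) \left(- \frac{3}{773}\right) + 25563}{\frac{2198530}{107}} = \left(\frac{12}{773} + 25563\right) \frac{107}{2198530} = \frac{19760211}{773} \cdot \frac{107}{2198530} = \frac{2114342577}{1699463690}$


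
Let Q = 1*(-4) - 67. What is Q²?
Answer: 5041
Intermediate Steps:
Q = -71 (Q = -4 - 67 = -71)
Q² = (-71)² = 5041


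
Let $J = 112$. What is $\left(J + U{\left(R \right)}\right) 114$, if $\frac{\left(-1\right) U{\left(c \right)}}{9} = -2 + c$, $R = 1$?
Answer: $13794$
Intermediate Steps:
$U{\left(c \right)} = 18 - 9 c$ ($U{\left(c \right)} = - 9 \left(-2 + c\right) = 18 - 9 c$)
$\left(J + U{\left(R \right)}\right) 114 = \left(112 + \left(18 - 9\right)\right) 114 = \left(112 + 9\right) 114 = 121 \cdot 114 = 13794$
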